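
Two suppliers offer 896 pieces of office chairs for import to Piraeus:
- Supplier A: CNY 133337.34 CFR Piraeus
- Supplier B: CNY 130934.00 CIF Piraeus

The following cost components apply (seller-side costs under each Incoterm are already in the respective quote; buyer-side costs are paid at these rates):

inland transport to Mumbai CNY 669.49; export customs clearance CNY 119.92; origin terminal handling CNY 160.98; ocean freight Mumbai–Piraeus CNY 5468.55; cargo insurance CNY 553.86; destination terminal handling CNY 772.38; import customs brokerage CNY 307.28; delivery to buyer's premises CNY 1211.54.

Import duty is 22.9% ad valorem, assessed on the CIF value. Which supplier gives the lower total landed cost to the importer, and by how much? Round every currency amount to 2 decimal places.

Supplier B is cheaper by CNY 3634.39

Supplier A (CFR):
CIF value = CFR price + insurance = 133337.34 + 553.86 = 133891.20
Import duty = 133891.20 × 22.9% = 30661.08
Buyer bears (A): 553.86 + 772.38 + 307.28 + 1211.54 = 2845.06
Landed cost (A) = invoice 133337.34 + 2845.06 + duty 30661.08 = 166843.48
Supplier B (CIF):
The CIF price already equals the CIF value: 130934.00
Import duty = 130934.00 × 22.9% = 29983.89
Buyer bears (B): 772.38 + 307.28 + 1211.54 = 2291.20
Landed cost (B) = invoice 130934.00 + 2291.20 + duty 29983.89 = 163209.09
Difference = |166843.48 − 163209.09| = 3634.39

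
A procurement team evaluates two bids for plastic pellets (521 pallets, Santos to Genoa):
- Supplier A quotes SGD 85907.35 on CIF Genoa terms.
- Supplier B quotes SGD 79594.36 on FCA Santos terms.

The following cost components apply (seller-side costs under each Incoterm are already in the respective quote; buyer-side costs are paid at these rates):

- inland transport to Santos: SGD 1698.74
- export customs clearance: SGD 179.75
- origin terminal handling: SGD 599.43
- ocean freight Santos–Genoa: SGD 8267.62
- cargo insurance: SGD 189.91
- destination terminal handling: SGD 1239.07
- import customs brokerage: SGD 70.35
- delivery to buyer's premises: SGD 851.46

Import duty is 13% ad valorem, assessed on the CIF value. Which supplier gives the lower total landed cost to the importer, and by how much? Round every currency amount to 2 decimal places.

Supplier A (CIF):
The CIF price already equals the CIF value: 85907.35
Import duty = 85907.35 × 13% = 11167.96
Buyer bears (A): 1239.07 + 70.35 + 851.46 = 2160.88
Landed cost (A) = invoice 85907.35 + 2160.88 + duty 11167.96 = 99236.19
Supplier B (FCA):
CIF value = FCA price + origin terminal + freight + insurance = 79594.36 + 599.43 + 8267.62 + 189.91 = 88651.32
Import duty = 88651.32 × 13% = 11524.67
Buyer bears (B): 599.43 + 8267.62 + 189.91 + 1239.07 + 70.35 + 851.46 = 11217.84
Landed cost (B) = invoice 79594.36 + 11217.84 + duty 11524.67 = 102336.87
Difference = |99236.19 − 102336.87| = 3100.68

Supplier A is cheaper by SGD 3100.68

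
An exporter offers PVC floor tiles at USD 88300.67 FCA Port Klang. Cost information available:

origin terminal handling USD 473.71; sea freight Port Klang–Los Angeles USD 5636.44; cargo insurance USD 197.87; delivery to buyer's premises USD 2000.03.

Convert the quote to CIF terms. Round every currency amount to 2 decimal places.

Not relevant to the conversion: delivery — on the buyer under both terms; not part of either seller's price.
From FCA to CIF, the seller additionally bears: origin terminal, freight, insurance.
CIF price = 88300.67 + 473.71 + 5636.44 + 197.87 = 94608.69

CIF price: USD 94608.69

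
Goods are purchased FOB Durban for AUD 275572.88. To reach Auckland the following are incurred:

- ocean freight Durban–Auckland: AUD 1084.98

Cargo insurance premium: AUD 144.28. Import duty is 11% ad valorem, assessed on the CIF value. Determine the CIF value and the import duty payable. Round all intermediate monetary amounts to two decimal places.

CIF = FOB price + freight + insurance
CIF = 275572.88 + 1084.98 + 144.28 = 276802.14
Import duty = 276802.14 × 11% = 30448.24

CIF value: AUD 276802.14; import duty: AUD 30448.24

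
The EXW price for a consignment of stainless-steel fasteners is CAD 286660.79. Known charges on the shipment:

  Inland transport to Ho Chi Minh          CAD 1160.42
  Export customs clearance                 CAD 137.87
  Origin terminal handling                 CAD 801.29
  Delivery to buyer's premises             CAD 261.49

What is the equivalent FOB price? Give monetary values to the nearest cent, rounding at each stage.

Not relevant to the conversion: delivery — on the buyer under both terms; not part of either seller's price.
From EXW to FOB, the seller additionally bears: inland to port, export clearance, origin terminal.
FOB price = 286660.79 + 1160.42 + 137.87 + 801.29 = 288760.37

FOB price: CAD 288760.37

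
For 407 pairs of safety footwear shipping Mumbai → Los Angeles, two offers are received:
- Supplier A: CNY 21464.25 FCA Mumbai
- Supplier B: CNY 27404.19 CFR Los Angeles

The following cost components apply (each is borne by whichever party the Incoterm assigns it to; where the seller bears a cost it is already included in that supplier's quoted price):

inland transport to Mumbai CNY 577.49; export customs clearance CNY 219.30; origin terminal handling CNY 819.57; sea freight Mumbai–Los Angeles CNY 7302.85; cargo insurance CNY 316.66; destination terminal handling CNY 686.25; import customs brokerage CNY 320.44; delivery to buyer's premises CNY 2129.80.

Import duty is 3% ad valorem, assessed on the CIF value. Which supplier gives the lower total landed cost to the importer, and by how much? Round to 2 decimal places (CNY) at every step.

Supplier B is cheaper by CNY 2247.95

Supplier A (FCA):
CIF value = FCA price + origin terminal + freight + insurance = 21464.25 + 819.57 + 7302.85 + 316.66 = 29903.33
Import duty = 29903.33 × 3% = 897.10
Buyer bears (A): 819.57 + 7302.85 + 316.66 + 686.25 + 320.44 + 2129.80 = 11575.57
Landed cost (A) = invoice 21464.25 + 11575.57 + duty 897.10 = 33936.92
Supplier B (CFR):
CIF value = CFR price + insurance = 27404.19 + 316.66 = 27720.85
Import duty = 27720.85 × 3% = 831.63
Buyer bears (B): 316.66 + 686.25 + 320.44 + 2129.80 = 3453.15
Landed cost (B) = invoice 27404.19 + 3453.15 + duty 831.63 = 31688.97
Difference = |33936.92 − 31688.97| = 2247.95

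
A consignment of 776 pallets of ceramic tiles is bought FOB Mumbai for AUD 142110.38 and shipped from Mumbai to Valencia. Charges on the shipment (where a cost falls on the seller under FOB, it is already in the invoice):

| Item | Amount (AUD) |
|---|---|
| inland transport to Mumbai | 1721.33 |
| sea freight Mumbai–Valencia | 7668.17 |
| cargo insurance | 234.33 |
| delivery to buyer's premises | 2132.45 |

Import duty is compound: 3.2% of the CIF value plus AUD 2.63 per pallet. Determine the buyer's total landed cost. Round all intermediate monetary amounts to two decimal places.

FOB: the seller bears costs until goods are on board at the origin port; the buyer bears freight, insurance and all costs thereafter.
Already in the invoice (seller's account under FOB): inland to port — exclude.
CIF value = FOB price + freight + insurance = 142110.38 + 7668.17 + 234.33 = 150012.88
Ad valorem component: 150012.88 × 3.2% = 4800.41
Specific component: 776 × 2.63 = 2040.88
Import duty = 4800.41 + 2040.88 = 6841.29
Buyer bears: freight 7668.17 + insurance 234.33 + delivery 2132.45 + duty 6841.29 = 16876.24
Landed cost = invoice 142110.38 + 16876.24 = 158986.62

Total landed cost: AUD 158986.62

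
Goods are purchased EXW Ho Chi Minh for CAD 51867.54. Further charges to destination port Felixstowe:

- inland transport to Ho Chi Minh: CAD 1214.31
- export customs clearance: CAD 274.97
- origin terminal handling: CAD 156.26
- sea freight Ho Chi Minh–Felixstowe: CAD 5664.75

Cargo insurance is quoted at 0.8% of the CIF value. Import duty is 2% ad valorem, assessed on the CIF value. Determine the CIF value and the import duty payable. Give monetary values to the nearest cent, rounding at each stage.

Let C be the CIF value. C = EXW price + pre-shipment costs + freight + 0.8% × C
C − 0.8% × C = 51867.54 + 1214.31 + 274.97 + 156.26 + 5664.75
0.992 × C = 59177.83
C = 59177.83 / 0.992 = 59655.07
Insurance premium = 0.8% × 59655.07 = 477.24
Import duty = 59655.07 × 2% = 1193.10

CIF value: CAD 59655.07; import duty: CAD 1193.10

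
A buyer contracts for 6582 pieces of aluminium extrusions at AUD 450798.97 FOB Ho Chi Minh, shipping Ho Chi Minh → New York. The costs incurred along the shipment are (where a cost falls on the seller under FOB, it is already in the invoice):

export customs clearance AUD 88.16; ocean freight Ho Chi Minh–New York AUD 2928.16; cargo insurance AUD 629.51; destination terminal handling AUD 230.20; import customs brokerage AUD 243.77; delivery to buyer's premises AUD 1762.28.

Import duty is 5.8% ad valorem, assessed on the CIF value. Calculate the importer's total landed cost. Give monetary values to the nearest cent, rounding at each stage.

FOB: the seller bears costs until goods are on board at the origin port; the buyer bears freight, insurance and all costs thereafter.
Already in the invoice (seller's account under FOB): export clearance — exclude.
CIF value = FOB price + freight + insurance = 450798.97 + 2928.16 + 629.51 = 454356.64
Import duty = 454356.64 × 5.8% = 26352.69
Buyer bears: freight 2928.16 + insurance 629.51 + destination terminal 230.20 + brokerage 243.77 + delivery 1762.28 + duty 26352.69 = 32146.61
Landed cost = invoice 450798.97 + 32146.61 = 482945.58

Total landed cost: AUD 482945.58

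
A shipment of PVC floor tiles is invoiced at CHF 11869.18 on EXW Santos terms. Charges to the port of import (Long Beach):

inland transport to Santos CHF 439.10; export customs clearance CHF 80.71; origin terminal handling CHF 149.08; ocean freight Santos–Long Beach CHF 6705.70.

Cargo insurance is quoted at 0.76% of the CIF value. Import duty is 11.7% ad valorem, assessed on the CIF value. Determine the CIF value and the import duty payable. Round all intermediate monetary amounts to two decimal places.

Let C be the CIF value. C = EXW price + pre-shipment costs + freight + 0.76% × C
C − 0.76% × C = 11869.18 + 439.10 + 80.71 + 149.08 + 6705.70
0.9924 × C = 19243.77
C = 19243.77 / 0.9924 = 19391.14
Insurance premium = 0.76% × 19391.14 = 147.37
Import duty = 19391.14 × 11.7% = 2268.76

CIF value: CHF 19391.14; import duty: CHF 2268.76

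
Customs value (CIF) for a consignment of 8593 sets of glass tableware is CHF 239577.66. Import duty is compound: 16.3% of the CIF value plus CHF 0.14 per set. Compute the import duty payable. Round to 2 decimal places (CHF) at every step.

Ad valorem component: 239577.66 × 16.3% = 39051.16
Specific component: 8593 × 0.14 = 1203.02
Import duty = 39051.16 + 1203.02 = 40254.18

Import duty: CHF 40254.18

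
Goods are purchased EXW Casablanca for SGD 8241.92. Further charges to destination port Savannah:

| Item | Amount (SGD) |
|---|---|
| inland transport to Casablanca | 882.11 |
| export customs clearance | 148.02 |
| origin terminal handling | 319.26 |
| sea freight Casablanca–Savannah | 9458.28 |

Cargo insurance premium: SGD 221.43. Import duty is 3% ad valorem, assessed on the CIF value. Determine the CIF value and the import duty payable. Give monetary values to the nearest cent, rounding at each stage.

CIF = EXW price + pre-shipment costs + freight + insurance
CIF = 8241.92 + 882.11 + 148.02 + 319.26 + 9458.28 + 221.43 = 19271.02
Import duty = 19271.02 × 3% = 578.13

CIF value: SGD 19271.02; import duty: SGD 578.13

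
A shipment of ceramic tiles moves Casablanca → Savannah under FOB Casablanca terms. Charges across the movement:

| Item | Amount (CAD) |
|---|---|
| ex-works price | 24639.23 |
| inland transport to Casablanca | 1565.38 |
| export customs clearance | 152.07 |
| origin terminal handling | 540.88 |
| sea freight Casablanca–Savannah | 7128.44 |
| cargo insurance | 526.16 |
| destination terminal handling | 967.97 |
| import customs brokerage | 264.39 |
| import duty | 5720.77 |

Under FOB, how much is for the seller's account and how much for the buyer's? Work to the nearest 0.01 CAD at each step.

FOB: the seller bears costs until goods are on board at the origin port; the buyer bears freight, insurance and all costs thereafter.
Seller's account: goods 24639.23 + inland to port 1565.38 + export clearance 152.07 + origin terminal 540.88 = 26897.56
Buyer's account: freight 7128.44 + insurance 526.16 + destination terminal 967.97 + brokerage 264.39 + duty 5720.77 = 14607.73

Seller: CAD 26897.56; buyer: CAD 14607.73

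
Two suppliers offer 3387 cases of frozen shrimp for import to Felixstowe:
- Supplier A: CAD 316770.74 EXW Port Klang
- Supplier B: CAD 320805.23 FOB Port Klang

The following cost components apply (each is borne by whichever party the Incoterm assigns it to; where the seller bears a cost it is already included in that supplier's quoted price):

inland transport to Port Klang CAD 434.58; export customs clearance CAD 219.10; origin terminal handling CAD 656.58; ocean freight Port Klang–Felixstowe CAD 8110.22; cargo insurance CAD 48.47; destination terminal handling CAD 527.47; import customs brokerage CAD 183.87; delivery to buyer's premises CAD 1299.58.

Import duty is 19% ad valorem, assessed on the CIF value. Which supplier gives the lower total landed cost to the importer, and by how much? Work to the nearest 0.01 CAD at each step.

Supplier A (EXW):
CIF value = EXW price + inland to port + export clearance + origin terminal + freight + insurance = 316770.74 + 434.58 + 219.10 + 656.58 + 8110.22 + 48.47 = 326239.69
Import duty = 326239.69 × 19% = 61985.54
Buyer bears (A): 434.58 + 219.10 + 656.58 + 8110.22 + 48.47 + 527.47 + 183.87 + 1299.58 = 11479.87
Landed cost (A) = invoice 316770.74 + 11479.87 + duty 61985.54 = 390236.15
Supplier B (FOB):
CIF value = FOB price + freight + insurance = 320805.23 + 8110.22 + 48.47 = 328963.92
Import duty = 328963.92 × 19% = 62503.14
Buyer bears (B): 8110.22 + 48.47 + 527.47 + 183.87 + 1299.58 = 10169.61
Landed cost (B) = invoice 320805.23 + 10169.61 + duty 62503.14 = 393477.98
Difference = |390236.15 − 393477.98| = 3241.83

Supplier A is cheaper by CAD 3241.83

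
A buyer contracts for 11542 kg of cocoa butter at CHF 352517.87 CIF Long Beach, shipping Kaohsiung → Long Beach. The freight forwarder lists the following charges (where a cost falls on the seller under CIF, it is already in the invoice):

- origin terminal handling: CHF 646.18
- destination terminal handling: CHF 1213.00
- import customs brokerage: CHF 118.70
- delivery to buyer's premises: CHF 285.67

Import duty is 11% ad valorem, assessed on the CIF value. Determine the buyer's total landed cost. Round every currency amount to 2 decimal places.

Total landed cost: CHF 392912.21

CIF: the seller pays costs through ocean freight and marine insurance to the destination port.
Already in the invoice (seller's account under CIF): origin terminal — exclude.
The CIF price already equals the CIF value: 352517.87
Import duty = 352517.87 × 11% = 38776.97
Buyer bears: destination terminal 1213.00 + brokerage 118.70 + delivery 285.67 + duty 38776.97 = 40394.34
Landed cost = invoice 352517.87 + 40394.34 = 392912.21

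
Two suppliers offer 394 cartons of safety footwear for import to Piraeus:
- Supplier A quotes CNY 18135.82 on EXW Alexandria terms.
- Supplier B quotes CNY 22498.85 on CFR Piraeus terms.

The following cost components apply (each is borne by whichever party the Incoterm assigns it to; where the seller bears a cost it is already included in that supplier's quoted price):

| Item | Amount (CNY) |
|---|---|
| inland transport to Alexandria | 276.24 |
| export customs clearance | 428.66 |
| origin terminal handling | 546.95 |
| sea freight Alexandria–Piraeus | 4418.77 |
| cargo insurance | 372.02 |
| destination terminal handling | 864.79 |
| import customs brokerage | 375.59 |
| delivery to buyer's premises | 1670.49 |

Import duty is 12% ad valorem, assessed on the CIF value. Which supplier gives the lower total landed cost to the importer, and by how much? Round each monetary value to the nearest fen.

Supplier B is cheaper by CNY 1464.51

Supplier A (EXW):
CIF value = EXW price + inland to port + export clearance + origin terminal + freight + insurance = 18135.82 + 276.24 + 428.66 + 546.95 + 4418.77 + 372.02 = 24178.46
Import duty = 24178.46 × 12% = 2901.42
Buyer bears (A): 276.24 + 428.66 + 546.95 + 4418.77 + 372.02 + 864.79 + 375.59 + 1670.49 = 8953.51
Landed cost (A) = invoice 18135.82 + 8953.51 + duty 2901.42 = 29990.75
Supplier B (CFR):
CIF value = CFR price + insurance = 22498.85 + 372.02 = 22870.87
Import duty = 22870.87 × 12% = 2744.50
Buyer bears (B): 372.02 + 864.79 + 375.59 + 1670.49 = 3282.89
Landed cost (B) = invoice 22498.85 + 3282.89 + duty 2744.50 = 28526.24
Difference = |29990.75 − 28526.24| = 1464.51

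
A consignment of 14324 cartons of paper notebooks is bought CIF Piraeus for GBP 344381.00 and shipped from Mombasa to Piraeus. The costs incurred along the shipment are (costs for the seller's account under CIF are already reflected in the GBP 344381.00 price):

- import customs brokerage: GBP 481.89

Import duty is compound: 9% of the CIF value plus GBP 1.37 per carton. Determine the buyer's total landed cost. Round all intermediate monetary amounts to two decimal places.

Total landed cost: GBP 395481.06

CIF: the seller pays costs through ocean freight and marine insurance to the destination port.
The CIF price already equals the CIF value: 344381.00
Ad valorem component: 344381.00 × 9% = 30994.29
Specific component: 14324 × 1.37 = 19623.88
Import duty = 30994.29 + 19623.88 = 50618.17
Buyer bears: brokerage 481.89 + duty 50618.17 = 51100.06
Landed cost = invoice 344381.00 + 51100.06 = 395481.06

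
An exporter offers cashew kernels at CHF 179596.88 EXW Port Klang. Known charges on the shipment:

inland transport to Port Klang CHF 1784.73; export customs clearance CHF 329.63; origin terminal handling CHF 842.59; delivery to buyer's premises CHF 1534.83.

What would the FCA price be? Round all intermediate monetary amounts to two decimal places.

Not relevant to the conversion: delivery, origin terminal — on the buyer under both terms; not part of either seller's price.
From EXW to FCA, the seller additionally bears: inland to port, export clearance.
FCA price = 179596.88 + 1784.73 + 329.63 = 181711.24

FCA price: CHF 181711.24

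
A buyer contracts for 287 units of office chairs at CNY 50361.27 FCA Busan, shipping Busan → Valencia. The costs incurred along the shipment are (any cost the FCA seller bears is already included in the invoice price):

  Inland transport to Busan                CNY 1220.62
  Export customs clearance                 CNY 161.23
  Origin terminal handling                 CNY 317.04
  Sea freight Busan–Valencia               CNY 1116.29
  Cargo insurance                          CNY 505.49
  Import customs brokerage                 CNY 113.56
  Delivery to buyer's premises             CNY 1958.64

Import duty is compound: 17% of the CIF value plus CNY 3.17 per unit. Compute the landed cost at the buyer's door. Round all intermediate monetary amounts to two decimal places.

Total landed cost: CNY 64173.10

FCA: the seller delivers export-cleared goods to the carrier; the buyer bears costs from that point.
Already in the invoice (seller's account under FCA): inland to port, export clearance — exclude.
CIF value = FCA price + origin terminal + freight + insurance = 50361.27 + 317.04 + 1116.29 + 505.49 = 52300.09
Ad valorem component: 52300.09 × 17% = 8891.02
Specific component: 287 × 3.17 = 909.79
Import duty = 8891.02 + 909.79 = 9800.81
Buyer bears: origin terminal 317.04 + freight 1116.29 + insurance 505.49 + brokerage 113.56 + delivery 1958.64 + duty 9800.81 = 13811.83
Landed cost = invoice 50361.27 + 13811.83 = 64173.10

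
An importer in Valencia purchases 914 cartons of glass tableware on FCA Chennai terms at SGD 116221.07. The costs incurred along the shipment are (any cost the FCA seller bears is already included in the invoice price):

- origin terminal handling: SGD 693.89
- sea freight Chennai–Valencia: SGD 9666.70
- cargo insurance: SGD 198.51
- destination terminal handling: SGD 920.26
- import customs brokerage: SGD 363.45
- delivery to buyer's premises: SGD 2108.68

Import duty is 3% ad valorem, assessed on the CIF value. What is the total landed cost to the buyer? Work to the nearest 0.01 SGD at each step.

Total landed cost: SGD 133975.97

FCA: the seller delivers export-cleared goods to the carrier; the buyer bears costs from that point.
CIF value = FCA price + origin terminal + freight + insurance = 116221.07 + 693.89 + 9666.70 + 198.51 = 126780.17
Import duty = 126780.17 × 3% = 3803.41
Buyer bears: origin terminal 693.89 + freight 9666.70 + insurance 198.51 + destination terminal 920.26 + brokerage 363.45 + delivery 2108.68 + duty 3803.41 = 17754.90
Landed cost = invoice 116221.07 + 17754.90 = 133975.97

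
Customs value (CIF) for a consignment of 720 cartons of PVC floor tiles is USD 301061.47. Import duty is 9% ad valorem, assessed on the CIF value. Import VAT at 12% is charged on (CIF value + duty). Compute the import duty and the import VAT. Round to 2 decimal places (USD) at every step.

Import duty: USD 27095.53; import VAT: USD 39378.84

Import duty = 301061.47 × 9% = 27095.53
VAT base = CIF + duty = 301061.47 + 27095.53 = 328157.00
Import VAT = 328157.00 × 12% = 39378.84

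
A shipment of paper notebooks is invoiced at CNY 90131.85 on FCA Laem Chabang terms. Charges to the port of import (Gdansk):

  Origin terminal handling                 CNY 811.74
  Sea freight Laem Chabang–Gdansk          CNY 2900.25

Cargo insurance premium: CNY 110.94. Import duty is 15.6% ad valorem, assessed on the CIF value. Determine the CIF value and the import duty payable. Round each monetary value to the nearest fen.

CIF = FCA price + pre-shipment costs + freight + insurance
CIF = 90131.85 + 811.74 + 2900.25 + 110.94 = 93954.78
Import duty = 93954.78 × 15.6% = 14656.95

CIF value: CNY 93954.78; import duty: CNY 14656.95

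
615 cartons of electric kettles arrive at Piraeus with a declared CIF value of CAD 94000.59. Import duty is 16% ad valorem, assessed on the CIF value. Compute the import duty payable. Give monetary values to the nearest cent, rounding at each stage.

Import duty: CAD 15040.09

Import duty = 94000.59 × 16% = 15040.09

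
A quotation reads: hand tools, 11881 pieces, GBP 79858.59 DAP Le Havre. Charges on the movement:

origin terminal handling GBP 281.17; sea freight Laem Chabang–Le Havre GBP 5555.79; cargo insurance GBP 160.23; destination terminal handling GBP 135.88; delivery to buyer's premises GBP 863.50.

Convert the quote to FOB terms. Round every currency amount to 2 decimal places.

Not relevant to the conversion: origin terminal — on the seller under both DAP and FOB; already in the DAP price and stays in the FOB price.
From DAP to FOB, the seller no longer bears: freight, insurance, destination terminal, delivery.
FOB price = 79858.59 − 5555.79 − 160.23 − 135.88 − 863.50 = 73143.19

FOB price: GBP 73143.19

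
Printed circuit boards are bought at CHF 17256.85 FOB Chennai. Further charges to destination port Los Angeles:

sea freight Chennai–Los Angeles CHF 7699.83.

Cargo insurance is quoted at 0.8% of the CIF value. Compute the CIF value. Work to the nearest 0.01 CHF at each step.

Let C be the CIF value. C = FOB price + freight + 0.8% × C
C − 0.8% × C = 17256.85 + 7699.83
0.992 × C = 24956.68
C = 24956.68 / 0.992 = 25157.94
Insurance premium = 0.8% × 25157.94 = 201.26

CIF value: CHF 25157.94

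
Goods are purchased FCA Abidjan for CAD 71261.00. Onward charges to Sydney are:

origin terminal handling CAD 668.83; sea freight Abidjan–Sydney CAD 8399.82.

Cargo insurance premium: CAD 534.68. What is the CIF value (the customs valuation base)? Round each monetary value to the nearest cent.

CIF value: CAD 80864.33

CIF = FCA price + pre-shipment costs + freight + insurance
CIF = 71261.00 + 668.83 + 8399.82 + 534.68 = 80864.33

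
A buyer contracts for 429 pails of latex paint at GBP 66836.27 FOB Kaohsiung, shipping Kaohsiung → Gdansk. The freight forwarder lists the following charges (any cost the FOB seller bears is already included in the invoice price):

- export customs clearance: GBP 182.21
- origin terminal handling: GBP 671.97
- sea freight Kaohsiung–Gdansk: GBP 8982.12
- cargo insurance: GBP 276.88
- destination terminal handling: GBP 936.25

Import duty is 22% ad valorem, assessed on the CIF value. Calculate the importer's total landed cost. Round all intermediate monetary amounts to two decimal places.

Total landed cost: GBP 93772.48

FOB: the seller bears costs until goods are on board at the origin port; the buyer bears freight, insurance and all costs thereafter.
Already in the invoice (seller's account under FOB): export clearance, origin terminal — exclude.
CIF value = FOB price + freight + insurance = 66836.27 + 8982.12 + 276.88 = 76095.27
Import duty = 76095.27 × 22% = 16740.96
Buyer bears: freight 8982.12 + insurance 276.88 + destination terminal 936.25 + duty 16740.96 = 26936.21
Landed cost = invoice 66836.27 + 26936.21 = 93772.48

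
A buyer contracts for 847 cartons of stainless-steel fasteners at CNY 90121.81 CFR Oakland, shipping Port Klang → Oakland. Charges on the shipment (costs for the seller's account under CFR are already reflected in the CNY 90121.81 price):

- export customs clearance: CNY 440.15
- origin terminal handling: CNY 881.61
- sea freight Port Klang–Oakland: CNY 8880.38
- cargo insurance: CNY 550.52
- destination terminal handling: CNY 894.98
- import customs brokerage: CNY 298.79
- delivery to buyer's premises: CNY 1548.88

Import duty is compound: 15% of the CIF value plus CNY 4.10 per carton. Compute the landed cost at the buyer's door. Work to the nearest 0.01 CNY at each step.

Total landed cost: CNY 110488.53

CFR: the seller pays costs through ocean freight to the destination port, but not insurance.
Already in the invoice (seller's account under CFR): export clearance, origin terminal, freight — exclude.
CIF value = CFR price + insurance = 90121.81 + 550.52 = 90672.33
Ad valorem component: 90672.33 × 15% = 13600.85
Specific component: 847 × 4.10 = 3472.70
Import duty = 13600.85 + 3472.70 = 17073.55
Buyer bears: insurance 550.52 + destination terminal 894.98 + brokerage 298.79 + delivery 1548.88 + duty 17073.55 = 20366.72
Landed cost = invoice 90121.81 + 20366.72 = 110488.53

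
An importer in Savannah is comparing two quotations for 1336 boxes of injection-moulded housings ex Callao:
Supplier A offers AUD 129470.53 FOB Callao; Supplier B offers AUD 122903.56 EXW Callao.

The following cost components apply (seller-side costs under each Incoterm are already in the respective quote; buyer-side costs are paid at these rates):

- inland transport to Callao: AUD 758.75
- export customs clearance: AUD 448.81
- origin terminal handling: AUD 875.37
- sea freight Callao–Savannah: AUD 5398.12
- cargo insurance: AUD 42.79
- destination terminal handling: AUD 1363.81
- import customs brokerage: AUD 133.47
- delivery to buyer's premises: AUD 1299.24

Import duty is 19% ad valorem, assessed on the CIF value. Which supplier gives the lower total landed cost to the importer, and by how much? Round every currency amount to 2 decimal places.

Supplier A (FOB):
CIF value = FOB price + freight + insurance = 129470.53 + 5398.12 + 42.79 = 134911.44
Import duty = 134911.44 × 19% = 25633.17
Buyer bears (A): 5398.12 + 42.79 + 1363.81 + 133.47 + 1299.24 = 8237.43
Landed cost (A) = invoice 129470.53 + 8237.43 + duty 25633.17 = 163341.13
Supplier B (EXW):
CIF value = EXW price + inland to port + export clearance + origin terminal + freight + insurance = 122903.56 + 758.75 + 448.81 + 875.37 + 5398.12 + 42.79 = 130427.40
Import duty = 130427.40 × 19% = 24781.21
Buyer bears (B): 758.75 + 448.81 + 875.37 + 5398.12 + 42.79 + 1363.81 + 133.47 + 1299.24 = 10320.36
Landed cost (B) = invoice 122903.56 + 10320.36 + duty 24781.21 = 158005.13
Difference = |163341.13 − 158005.13| = 5336.00

Supplier B is cheaper by AUD 5336.00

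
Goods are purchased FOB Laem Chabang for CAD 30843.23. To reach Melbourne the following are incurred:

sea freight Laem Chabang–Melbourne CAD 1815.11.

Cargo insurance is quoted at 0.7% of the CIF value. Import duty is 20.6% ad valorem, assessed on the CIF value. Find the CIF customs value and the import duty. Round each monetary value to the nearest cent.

CIF value: CAD 32888.56; import duty: CAD 6775.04

Let C be the CIF value. C = FOB price + freight + 0.7% × C
C − 0.7% × C = 30843.23 + 1815.11
0.993 × C = 32658.34
C = 32658.34 / 0.993 = 32888.56
Insurance premium = 0.7% × 32888.56 = 230.22
Import duty = 32888.56 × 20.6% = 6775.04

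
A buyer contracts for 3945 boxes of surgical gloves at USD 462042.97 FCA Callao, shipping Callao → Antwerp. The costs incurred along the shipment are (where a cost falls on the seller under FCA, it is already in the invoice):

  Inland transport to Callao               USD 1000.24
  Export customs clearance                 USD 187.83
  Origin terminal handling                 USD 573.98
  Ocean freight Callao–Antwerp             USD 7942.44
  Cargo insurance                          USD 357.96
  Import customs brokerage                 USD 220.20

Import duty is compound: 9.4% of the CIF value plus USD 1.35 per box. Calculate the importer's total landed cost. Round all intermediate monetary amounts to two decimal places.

FCA: the seller delivers export-cleared goods to the carrier; the buyer bears costs from that point.
Already in the invoice (seller's account under FCA): inland to port, export clearance — exclude.
CIF value = FCA price + origin terminal + freight + insurance = 462042.97 + 573.98 + 7942.44 + 357.96 = 470917.35
Ad valorem component: 470917.35 × 9.4% = 44266.23
Specific component: 3945 × 1.35 = 5325.75
Import duty = 44266.23 + 5325.75 = 49591.98
Buyer bears: origin terminal 573.98 + freight 7942.44 + insurance 357.96 + brokerage 220.20 + duty 49591.98 = 58686.56
Landed cost = invoice 462042.97 + 58686.56 = 520729.53

Total landed cost: USD 520729.53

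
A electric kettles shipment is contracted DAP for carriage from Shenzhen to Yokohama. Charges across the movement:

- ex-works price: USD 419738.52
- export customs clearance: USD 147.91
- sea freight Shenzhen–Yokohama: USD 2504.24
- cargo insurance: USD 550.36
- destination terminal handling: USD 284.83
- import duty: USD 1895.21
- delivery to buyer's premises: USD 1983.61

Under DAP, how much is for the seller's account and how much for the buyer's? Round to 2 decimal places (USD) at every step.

Seller: USD 425209.47; buyer: USD 1895.21

DAP: the seller bears all costs to the named destination except import duty and clearance.
Seller's account: goods 419738.52 + export clearance 147.91 + freight 2504.24 + insurance 550.36 + destination terminal 284.83 + delivery 1983.61 = 425209.47
Buyer's account: duty 1895.21 = 1895.21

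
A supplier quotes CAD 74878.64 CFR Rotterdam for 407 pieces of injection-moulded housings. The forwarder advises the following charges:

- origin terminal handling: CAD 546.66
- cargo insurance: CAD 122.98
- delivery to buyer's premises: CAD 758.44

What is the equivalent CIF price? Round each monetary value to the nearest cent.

CIF price: CAD 75001.62

Not relevant to the conversion: origin terminal — on the seller under both CFR and CIF; already in the CFR price and stays in the CIF price. delivery — on the buyer under both terms; not part of either seller's price.
From CFR to CIF, the seller additionally bears: insurance.
CIF price = 74878.64 + 122.98 = 75001.62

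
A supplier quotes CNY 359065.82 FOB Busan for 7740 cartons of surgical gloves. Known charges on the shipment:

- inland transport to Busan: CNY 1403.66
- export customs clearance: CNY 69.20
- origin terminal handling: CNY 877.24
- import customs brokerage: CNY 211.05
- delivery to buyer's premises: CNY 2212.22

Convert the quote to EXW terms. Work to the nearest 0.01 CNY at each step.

EXW price: CNY 356715.72

Not relevant to the conversion: brokerage, delivery — on the buyer under both terms; not part of either seller's price.
From FOB to EXW, the seller no longer bears: inland to port, export clearance, origin terminal.
EXW price = 359065.82 − 1403.66 − 69.20 − 877.24 = 356715.72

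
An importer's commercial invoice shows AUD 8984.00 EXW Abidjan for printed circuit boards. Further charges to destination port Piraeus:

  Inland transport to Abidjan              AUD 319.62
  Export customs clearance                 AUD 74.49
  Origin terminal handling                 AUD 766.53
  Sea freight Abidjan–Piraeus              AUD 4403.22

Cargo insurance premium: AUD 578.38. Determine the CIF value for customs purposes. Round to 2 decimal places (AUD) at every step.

CIF value: AUD 15126.24

CIF = EXW price + pre-shipment costs + freight + insurance
CIF = 8984.00 + 319.62 + 74.49 + 766.53 + 4403.22 + 578.38 = 15126.24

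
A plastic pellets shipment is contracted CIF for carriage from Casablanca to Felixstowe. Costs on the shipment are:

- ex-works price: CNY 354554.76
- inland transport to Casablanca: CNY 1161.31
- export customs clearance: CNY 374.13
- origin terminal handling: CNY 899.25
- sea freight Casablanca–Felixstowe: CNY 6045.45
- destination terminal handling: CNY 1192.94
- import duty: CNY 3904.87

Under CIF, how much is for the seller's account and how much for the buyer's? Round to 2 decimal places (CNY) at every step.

CIF: the seller pays costs through ocean freight and marine insurance to the destination port.
Seller's account: goods 354554.76 + inland to port 1161.31 + export clearance 374.13 + origin terminal 899.25 + freight 6045.45 = 363034.90
Buyer's account: destination terminal 1192.94 + duty 3904.87 = 5097.81

Seller: CNY 363034.90; buyer: CNY 5097.81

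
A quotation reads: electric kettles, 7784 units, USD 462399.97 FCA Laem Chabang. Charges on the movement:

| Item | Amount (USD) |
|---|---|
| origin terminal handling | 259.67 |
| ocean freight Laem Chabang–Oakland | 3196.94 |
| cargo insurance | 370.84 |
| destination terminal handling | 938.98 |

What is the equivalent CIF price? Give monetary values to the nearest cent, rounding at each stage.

CIF price: USD 466227.42

Not relevant to the conversion: destination terminal — on the buyer under both terms; not part of either seller's price.
From FCA to CIF, the seller additionally bears: origin terminal, freight, insurance.
CIF price = 462399.97 + 259.67 + 3196.94 + 370.84 = 466227.42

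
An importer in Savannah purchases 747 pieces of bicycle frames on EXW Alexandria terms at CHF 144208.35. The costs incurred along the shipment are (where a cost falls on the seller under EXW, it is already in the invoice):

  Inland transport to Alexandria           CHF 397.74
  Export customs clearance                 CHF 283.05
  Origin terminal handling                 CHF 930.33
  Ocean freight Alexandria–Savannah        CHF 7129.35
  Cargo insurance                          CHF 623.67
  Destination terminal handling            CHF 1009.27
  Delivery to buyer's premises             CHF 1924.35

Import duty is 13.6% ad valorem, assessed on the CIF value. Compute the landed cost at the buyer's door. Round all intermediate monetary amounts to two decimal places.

Total landed cost: CHF 177391.97

EXW: the seller makes goods available at their premises; the buyer bears all onward costs.
CIF value = EXW price + inland to port + export clearance + origin terminal + freight + insurance = 144208.35 + 397.74 + 283.05 + 930.33 + 7129.35 + 623.67 = 153572.49
Import duty = 153572.49 × 13.6% = 20885.86
Buyer bears: inland to port 397.74 + export clearance 283.05 + origin terminal 930.33 + freight 7129.35 + insurance 623.67 + destination terminal 1009.27 + delivery 1924.35 + duty 20885.86 = 33183.62
Landed cost = invoice 144208.35 + 33183.62 = 177391.97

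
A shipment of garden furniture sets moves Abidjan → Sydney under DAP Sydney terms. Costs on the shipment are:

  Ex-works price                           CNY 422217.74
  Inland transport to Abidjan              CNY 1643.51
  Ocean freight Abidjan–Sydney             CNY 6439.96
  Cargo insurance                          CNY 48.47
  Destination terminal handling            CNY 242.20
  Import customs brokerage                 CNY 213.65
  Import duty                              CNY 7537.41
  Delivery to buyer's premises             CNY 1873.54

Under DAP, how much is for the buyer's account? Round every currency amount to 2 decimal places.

DAP: the seller bears all costs to the named destination except import duty and clearance.
Seller's account: goods 422217.74 + inland to port 1643.51 + freight 6439.96 + insurance 48.47 + destination terminal 242.20 + delivery 1873.54 = 432465.42
Buyer's account: brokerage 213.65 + duty 7537.41 = 7751.06

Buyer's account: CNY 7751.06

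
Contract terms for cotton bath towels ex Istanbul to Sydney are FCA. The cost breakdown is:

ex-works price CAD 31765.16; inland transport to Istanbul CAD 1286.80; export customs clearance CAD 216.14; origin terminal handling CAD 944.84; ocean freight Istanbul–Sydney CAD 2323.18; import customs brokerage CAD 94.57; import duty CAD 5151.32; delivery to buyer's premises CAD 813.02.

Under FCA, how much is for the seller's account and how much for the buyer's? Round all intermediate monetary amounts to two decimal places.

FCA: the seller delivers export-cleared goods to the carrier; the buyer bears costs from that point.
Seller's account: goods 31765.16 + inland to port 1286.80 + export clearance 216.14 = 33268.10
Buyer's account: origin terminal 944.84 + freight 2323.18 + brokerage 94.57 + duty 5151.32 + delivery 813.02 = 9326.93

Seller: CAD 33268.10; buyer: CAD 9326.93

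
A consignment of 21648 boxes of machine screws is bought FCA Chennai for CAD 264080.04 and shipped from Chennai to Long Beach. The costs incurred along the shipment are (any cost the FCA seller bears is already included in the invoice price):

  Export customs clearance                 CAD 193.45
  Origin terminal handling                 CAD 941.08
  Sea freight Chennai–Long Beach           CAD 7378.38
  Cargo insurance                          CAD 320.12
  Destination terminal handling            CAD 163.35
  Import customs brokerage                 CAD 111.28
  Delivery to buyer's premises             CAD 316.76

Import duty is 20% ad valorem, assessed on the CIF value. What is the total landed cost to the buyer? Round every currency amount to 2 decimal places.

FCA: the seller delivers export-cleared goods to the carrier; the buyer bears costs from that point.
Already in the invoice (seller's account under FCA): export clearance — exclude.
CIF value = FCA price + origin terminal + freight + insurance = 264080.04 + 941.08 + 7378.38 + 320.12 = 272719.62
Import duty = 272719.62 × 20% = 54543.92
Buyer bears: origin terminal 941.08 + freight 7378.38 + insurance 320.12 + destination terminal 163.35 + brokerage 111.28 + delivery 316.76 + duty 54543.92 = 63774.89
Landed cost = invoice 264080.04 + 63774.89 = 327854.93

Total landed cost: CAD 327854.93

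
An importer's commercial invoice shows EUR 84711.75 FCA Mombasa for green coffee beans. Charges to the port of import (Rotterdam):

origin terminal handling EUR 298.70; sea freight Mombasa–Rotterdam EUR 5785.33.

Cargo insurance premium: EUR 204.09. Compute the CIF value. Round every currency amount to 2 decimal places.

CIF value: EUR 90999.87

CIF = FCA price + pre-shipment costs + freight + insurance
CIF = 84711.75 + 298.70 + 5785.33 + 204.09 = 90999.87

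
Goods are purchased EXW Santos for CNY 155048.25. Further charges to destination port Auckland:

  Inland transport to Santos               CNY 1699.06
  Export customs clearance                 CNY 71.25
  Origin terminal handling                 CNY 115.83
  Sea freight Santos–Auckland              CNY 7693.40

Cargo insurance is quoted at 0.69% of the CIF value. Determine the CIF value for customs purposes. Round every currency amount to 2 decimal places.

Let C be the CIF value. C = EXW price + pre-shipment costs + freight + 0.69% × C
C − 0.69% × C = 155048.25 + 1699.06 + 71.25 + 115.83 + 7693.40
0.9931 × C = 164627.79
C = 164627.79 / 0.9931 = 165771.61
Insurance premium = 0.69% × 165771.61 = 1143.82

CIF value: CNY 165771.61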